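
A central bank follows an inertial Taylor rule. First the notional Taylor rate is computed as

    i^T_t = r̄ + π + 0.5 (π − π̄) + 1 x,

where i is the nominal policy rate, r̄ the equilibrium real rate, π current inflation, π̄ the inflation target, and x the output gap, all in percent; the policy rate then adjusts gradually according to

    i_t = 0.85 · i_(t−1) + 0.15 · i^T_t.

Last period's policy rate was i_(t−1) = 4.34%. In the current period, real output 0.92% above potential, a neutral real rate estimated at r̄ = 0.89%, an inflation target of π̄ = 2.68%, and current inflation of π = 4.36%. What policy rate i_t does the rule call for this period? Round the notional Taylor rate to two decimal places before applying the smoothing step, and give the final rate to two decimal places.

Output 0.92% above potential → x = 0.92.
i^T_t = 0.89 + 4.36 + 0.5 × (4.36 − 2.68) + 1 × 0.92
   = 0.89 + 4.36 + 0.84 + 0.92 = 7.01
i_t = 0.85 × 4.34 + 0.15 × 7.01 = 3.689 + 1.0515 = 4.74

4.74%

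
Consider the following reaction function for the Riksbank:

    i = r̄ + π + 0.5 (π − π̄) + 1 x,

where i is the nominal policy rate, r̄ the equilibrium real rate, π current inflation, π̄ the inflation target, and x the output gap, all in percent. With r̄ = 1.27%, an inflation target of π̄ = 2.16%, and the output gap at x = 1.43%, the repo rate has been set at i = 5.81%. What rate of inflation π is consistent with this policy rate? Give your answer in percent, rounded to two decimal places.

2.79%

Collecting π: i = r̄ + (1 + 0.5) π − 0.5 π̄ + 1 x
1.5 π = 5.81 − 1.27 + 0.5 × 2.16 − 1 × 1.43 = 4.19
π = 4.19 / 1.5 = 2.79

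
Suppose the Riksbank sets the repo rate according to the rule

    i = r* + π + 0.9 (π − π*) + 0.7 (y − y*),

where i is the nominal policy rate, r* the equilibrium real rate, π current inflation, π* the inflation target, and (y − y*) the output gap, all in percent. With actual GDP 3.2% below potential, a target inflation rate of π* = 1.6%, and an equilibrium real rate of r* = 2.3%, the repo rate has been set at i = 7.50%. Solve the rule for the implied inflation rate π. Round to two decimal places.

4.67%

Output 3.2% below potential → (y − y*) = -3.2.
Collecting π: i = r* + (1 + 0.9) π − 0.9 π* + 0.7 (y − y*)
1.9 π = 7.50 − 2.3 + 0.9 × 1.6 − 0.7 × (-3.2) = 8.88
π = 8.88 / 1.9 = 4.67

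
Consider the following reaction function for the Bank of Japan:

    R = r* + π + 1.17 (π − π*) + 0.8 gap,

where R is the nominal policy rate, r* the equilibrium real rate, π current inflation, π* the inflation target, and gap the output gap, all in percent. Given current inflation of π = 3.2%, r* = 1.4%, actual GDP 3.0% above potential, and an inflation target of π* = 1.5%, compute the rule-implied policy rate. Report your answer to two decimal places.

Output 3.0% above potential → gap = 3.0.
R = 1.4 + 3.2 + 1.17 × (3.2 − 1.5) + 0.8 × 3.0
   = 1.4 + 3.2 + 1.989 + 2.4 = 8.99

8.99%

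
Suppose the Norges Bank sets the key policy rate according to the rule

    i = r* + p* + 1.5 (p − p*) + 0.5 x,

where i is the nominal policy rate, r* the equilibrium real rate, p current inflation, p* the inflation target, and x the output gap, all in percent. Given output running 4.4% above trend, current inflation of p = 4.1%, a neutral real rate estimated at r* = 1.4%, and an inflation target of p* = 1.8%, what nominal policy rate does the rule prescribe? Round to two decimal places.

Output 4.4% above potential → x = 4.4.
i = 1.4 + 1.8 + 1.5 × (4.1 − 1.8) + 0.5 × 4.4
   = 1.4 + 1.8 + 3.45 + 2.2 = 8.85

8.85%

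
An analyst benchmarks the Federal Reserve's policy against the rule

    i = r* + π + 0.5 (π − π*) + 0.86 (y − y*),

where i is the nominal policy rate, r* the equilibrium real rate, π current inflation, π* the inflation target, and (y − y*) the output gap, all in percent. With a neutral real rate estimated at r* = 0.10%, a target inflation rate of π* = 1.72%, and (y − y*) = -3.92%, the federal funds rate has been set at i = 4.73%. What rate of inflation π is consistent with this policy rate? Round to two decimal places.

Collecting π: i = r* + (1 + 0.5) π − 0.5 π* + 0.86 (y − y*)
1.5 π = 4.73 − 0.10 + 0.5 × 1.72 − 0.86 × (-3.92) = 8.8612
π = 8.8612 / 1.5 = 5.91

5.91%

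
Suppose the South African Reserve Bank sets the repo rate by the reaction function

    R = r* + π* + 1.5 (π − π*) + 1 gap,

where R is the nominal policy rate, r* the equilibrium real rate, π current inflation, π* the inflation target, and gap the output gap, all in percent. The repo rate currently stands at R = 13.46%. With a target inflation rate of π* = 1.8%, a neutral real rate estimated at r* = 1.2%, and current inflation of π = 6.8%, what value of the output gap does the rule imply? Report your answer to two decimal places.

2.96%

1 gap = 13.46 − 1.2 − 1.8 − 1.5 × (6.8 − 1.8) = 2.96
gap = 2.96 / 1 = 2.96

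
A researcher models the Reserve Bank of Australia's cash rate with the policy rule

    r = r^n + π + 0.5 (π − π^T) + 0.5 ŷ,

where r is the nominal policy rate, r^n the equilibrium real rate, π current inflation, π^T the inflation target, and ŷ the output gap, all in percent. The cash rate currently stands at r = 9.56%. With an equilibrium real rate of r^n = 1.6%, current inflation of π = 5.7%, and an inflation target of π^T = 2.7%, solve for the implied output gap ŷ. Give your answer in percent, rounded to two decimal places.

1.52%

0.5 ŷ = 9.56 − 1.6 − 5.7 − 0.5 × (5.7 − 2.7) = 0.76
ŷ = 0.76 / 0.5 = 1.52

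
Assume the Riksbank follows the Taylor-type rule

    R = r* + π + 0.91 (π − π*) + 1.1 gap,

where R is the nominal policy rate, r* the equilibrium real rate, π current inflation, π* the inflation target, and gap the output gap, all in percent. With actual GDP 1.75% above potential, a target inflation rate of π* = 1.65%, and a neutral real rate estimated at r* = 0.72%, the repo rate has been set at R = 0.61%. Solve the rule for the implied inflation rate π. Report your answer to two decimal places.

Output 1.75% above potential → gap = 1.75.
Collecting π: R = r* + (1 + 0.91) π − 0.91 π* + 1.1 gap
1.91 π = 0.61 − 0.72 + 0.91 × 1.65 − 1.1 × 1.75 = -0.5335
π = -0.5335 / 1.91 = -0.28

-0.28%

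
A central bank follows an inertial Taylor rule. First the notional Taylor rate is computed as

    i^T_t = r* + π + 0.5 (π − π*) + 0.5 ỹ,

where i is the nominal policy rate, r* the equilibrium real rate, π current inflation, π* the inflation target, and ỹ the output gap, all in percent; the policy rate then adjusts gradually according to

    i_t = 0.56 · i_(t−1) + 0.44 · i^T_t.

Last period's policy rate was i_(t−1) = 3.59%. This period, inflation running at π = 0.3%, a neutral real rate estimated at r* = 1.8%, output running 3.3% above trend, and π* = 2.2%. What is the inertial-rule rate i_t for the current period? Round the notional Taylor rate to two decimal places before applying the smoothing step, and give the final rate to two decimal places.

3.24%

Output 3.3% above potential → ỹ = 3.3.
i^T_t = 1.8 + 0.3 + 0.5 × (0.3 − 2.2) + 0.5 × 3.3
   = 1.8 + 0.3 − 0.95 + 1.65 = 2.80
i_t = 0.56 × 3.59 + 0.44 × 2.80 = 2.0104 + 1.232 = 3.24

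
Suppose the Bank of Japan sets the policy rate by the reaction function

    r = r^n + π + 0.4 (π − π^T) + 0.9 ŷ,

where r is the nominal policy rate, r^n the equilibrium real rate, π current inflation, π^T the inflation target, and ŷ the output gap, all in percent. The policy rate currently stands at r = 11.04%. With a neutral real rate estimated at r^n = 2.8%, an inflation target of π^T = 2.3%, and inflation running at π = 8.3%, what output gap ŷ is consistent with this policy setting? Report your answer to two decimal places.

0.9 ŷ = 11.04 − 2.8 − 8.3 − 0.4 × (8.3 − 2.3) = -2.46
ŷ = -2.46 / 0.9 = -2.73

-2.73%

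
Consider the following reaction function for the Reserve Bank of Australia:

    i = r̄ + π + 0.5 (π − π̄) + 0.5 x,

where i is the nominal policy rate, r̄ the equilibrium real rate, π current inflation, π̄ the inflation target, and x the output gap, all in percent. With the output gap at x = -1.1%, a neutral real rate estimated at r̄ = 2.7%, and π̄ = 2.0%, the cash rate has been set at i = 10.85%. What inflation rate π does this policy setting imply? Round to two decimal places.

6.47%

Collecting π: i = r̄ + (1 + 0.5) π − 0.5 π̄ + 0.5 x
1.5 π = 10.85 − 2.7 + 0.5 × 2.0 − 0.5 × (-1.1) = 9.7
π = 9.7 / 1.5 = 6.47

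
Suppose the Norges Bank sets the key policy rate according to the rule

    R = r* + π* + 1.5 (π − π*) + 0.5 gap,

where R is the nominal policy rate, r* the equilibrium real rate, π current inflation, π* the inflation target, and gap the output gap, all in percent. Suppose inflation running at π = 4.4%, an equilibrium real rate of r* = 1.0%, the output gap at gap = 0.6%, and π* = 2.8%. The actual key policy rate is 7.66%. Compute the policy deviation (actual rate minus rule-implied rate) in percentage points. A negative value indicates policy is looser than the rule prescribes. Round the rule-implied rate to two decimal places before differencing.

R = 1.0 + 2.8 + 1.5 × (4.4 − 2.8) + 0.5 × 0.6
   = 1.0 + 2.8 + 2.4 + 0.3 = 6.50
Deviation = 7.66 − 6.50 = 1.16 pp.

1.16 pp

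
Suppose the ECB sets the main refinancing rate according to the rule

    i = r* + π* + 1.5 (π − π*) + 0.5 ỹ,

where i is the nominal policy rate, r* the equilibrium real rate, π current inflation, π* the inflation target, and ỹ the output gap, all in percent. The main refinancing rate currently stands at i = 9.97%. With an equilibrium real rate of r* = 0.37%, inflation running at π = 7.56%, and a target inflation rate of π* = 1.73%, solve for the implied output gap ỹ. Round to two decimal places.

0.5 ỹ = 9.97 − 0.37 − 1.73 − 1.5 × (7.56 − 1.73) = -0.875
ỹ = -0.875 / 0.5 = -1.75

-1.75%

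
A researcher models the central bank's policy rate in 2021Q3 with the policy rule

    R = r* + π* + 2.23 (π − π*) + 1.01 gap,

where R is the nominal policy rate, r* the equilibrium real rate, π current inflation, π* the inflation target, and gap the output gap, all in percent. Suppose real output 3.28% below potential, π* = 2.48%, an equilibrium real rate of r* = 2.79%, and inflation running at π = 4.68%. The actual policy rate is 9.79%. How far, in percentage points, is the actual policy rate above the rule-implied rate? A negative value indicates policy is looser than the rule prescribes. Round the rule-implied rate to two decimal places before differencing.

2.93 pp

Output 3.28% below potential → gap = -3.28.
R = 2.79 + 2.48 + 2.23 × (4.68 − 2.48) + 1.01 × (-3.28)
   = 2.79 + 2.48 + 4.906 − 3.3128 = 6.86
Deviation = 9.79 − 6.86 = 2.93 pp.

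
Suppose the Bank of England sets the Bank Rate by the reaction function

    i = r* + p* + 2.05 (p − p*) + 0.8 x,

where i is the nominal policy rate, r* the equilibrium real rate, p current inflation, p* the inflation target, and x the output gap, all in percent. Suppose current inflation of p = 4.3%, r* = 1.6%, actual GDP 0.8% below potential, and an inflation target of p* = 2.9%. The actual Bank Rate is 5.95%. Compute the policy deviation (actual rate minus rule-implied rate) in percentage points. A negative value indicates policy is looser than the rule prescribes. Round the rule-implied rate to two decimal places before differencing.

-0.78 pp

Output 0.8% below potential → x = -0.8.
i = 1.6 + 2.9 + 2.05 × (4.3 − 2.9) + 0.8 × (-0.8)
   = 1.6 + 2.9 + 2.87 − 0.64 = 6.73
Deviation = 5.95 − 6.73 = -0.78 pp.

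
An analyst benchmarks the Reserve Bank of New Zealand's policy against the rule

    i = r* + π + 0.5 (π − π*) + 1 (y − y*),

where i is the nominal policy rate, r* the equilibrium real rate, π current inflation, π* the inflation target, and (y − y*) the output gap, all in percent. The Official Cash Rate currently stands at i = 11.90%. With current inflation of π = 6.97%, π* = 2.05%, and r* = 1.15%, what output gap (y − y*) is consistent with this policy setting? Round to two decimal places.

1.32%

1 (y − y*) = 11.90 − 1.15 − 6.97 − 0.5 × (6.97 − 2.05) = 1.32
(y − y*) = 1.32 / 1 = 1.32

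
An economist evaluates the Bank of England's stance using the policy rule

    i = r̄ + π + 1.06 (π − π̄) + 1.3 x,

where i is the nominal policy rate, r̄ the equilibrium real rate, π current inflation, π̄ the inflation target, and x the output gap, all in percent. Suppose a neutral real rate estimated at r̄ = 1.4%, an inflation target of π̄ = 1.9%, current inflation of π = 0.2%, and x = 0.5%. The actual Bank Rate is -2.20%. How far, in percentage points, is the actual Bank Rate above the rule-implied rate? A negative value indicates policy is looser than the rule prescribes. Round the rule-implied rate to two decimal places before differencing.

i = 1.4 + 0.2 + 1.06 × (0.2 − 1.9) + 1.3 × 0.5
   = 1.4 + 0.2 − 1.802 + 0.65 = 0.45
Deviation = -2.20 − 0.45 = -2.65 pp.

-2.65 pp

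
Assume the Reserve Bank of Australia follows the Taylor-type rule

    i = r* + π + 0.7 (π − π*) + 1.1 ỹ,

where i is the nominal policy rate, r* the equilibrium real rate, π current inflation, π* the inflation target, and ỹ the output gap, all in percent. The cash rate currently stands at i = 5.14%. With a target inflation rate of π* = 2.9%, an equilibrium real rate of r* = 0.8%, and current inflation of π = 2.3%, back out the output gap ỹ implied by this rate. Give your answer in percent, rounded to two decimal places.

1.1 ỹ = 5.14 − 0.8 − 2.3 − 0.7 × (2.3 − 2.9) = 2.46
ỹ = 2.46 / 1.1 = 2.24

2.24%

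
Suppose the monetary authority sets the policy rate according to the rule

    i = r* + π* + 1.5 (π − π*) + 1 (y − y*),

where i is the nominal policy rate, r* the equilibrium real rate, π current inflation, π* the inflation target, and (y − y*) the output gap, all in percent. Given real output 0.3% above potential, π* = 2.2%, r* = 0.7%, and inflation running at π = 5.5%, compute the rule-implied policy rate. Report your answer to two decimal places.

8.15%

Output 0.3% above potential → (y − y*) = 0.3.
i = 0.7 + 2.2 + 1.5 × (5.5 − 2.2) + 1 × 0.3
   = 0.7 + 2.2 + 4.95 + 0.3 = 8.15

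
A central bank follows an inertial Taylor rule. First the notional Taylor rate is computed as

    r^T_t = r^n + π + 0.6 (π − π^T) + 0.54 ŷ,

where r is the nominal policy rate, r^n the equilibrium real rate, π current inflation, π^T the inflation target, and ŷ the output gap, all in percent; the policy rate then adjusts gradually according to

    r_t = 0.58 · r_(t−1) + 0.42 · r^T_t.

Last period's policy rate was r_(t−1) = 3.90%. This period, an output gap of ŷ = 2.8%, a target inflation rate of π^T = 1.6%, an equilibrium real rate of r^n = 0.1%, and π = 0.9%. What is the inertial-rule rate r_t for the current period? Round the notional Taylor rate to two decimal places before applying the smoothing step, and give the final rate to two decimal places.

r^T_t = 0.1 + 0.9 + 0.6 × (0.9 − 1.6) + 0.54 × 2.8
   = 0.1 + 0.9 − 0.42 + 1.512 = 2.09
r_t = 0.58 × 3.90 + 0.42 × 2.09 = 2.262 + 0.8778 = 3.14

3.14%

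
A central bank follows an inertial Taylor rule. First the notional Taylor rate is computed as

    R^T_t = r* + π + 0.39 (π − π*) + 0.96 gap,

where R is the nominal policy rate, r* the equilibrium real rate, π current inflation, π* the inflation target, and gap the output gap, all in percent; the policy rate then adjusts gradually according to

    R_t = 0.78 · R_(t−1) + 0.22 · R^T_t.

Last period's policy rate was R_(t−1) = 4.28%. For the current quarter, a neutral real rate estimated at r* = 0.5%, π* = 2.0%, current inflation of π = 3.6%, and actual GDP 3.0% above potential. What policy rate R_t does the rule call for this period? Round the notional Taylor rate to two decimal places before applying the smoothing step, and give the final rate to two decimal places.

5.01%

Output 3.0% above potential → gap = 3.0.
R^T_t = 0.5 + 3.6 + 0.39 × (3.6 − 2.0) + 0.96 × 3.0
   = 0.5 + 3.6 + 0.624 + 2.88 = 7.60
R_t = 0.78 × 4.28 + 0.22 × 7.60 = 3.3384 + 1.672 = 5.01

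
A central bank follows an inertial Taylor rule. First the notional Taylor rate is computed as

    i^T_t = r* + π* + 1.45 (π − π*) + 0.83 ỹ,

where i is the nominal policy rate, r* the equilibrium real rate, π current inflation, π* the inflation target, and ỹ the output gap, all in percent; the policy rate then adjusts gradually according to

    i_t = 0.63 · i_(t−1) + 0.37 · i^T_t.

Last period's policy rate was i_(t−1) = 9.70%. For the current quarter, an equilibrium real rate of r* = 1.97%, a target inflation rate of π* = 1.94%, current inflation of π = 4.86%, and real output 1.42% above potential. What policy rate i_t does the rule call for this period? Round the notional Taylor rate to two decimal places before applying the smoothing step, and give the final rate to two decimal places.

Output 1.42% above potential → ỹ = 1.42.
i^T_t = 1.97 + 1.94 + 1.45 × (4.86 − 1.94) + 0.83 × 1.42
   = 1.97 + 1.94 + 4.234 + 1.1786 = 9.32
i_t = 0.63 × 9.70 + 0.37 × 9.32 = 6.111 + 3.4484 = 9.56

9.56%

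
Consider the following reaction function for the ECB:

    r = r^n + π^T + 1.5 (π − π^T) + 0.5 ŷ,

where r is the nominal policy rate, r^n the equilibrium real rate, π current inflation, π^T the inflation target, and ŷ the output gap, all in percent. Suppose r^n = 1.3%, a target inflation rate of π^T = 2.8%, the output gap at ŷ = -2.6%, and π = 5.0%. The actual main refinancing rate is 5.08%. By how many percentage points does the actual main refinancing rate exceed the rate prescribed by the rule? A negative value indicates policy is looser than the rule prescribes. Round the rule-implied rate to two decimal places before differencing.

r = 1.3 + 2.8 + 1.5 × (5.0 − 2.8) + 0.5 × (-2.6)
   = 1.3 + 2.8 + 3.3 − 1.3 = 6.10
Deviation = 5.08 − 6.10 = -1.02 pp.

-1.02 pp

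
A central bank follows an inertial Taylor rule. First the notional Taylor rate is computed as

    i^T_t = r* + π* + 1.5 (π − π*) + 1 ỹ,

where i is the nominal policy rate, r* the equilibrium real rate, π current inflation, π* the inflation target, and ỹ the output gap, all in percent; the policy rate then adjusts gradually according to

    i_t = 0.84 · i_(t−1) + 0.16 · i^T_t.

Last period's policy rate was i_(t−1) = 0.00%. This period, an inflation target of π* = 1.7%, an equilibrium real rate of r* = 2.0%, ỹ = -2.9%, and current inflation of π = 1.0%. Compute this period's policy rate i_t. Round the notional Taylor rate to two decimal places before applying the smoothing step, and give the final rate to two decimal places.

i^T_t = 2.0 + 1.7 + 1.5 × (1.0 − 1.7) + 1 × (-2.9)
   = 2.0 + 1.7 − 1.05 − 2.9 = -0.25
i_t = 0.84 × 0.00 + 0.16 × (-0.25) = 0 − 0.04 = -0.04

-0.04%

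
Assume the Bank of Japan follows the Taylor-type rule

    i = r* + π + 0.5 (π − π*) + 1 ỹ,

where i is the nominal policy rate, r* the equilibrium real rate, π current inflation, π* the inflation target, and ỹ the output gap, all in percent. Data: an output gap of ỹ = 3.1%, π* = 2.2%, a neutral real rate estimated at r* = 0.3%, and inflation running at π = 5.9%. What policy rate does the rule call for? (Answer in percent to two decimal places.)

i = 0.3 + 5.9 + 0.5 × (5.9 − 2.2) + 1 × 3.1
   = 0.3 + 5.9 + 1.85 + 3.1 = 11.15

11.15%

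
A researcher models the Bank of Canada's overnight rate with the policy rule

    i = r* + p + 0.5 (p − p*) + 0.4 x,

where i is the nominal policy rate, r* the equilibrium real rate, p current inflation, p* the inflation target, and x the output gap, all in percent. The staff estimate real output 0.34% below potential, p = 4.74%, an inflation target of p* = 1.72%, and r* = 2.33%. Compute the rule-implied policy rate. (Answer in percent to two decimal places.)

Output 0.34% below potential → x = -0.34.
i = 2.33 + 4.74 + 0.5 × (4.74 − 1.72) + 0.4 × (-0.34)
   = 2.33 + 4.74 + 1.51 − 0.136 = 8.44

8.44%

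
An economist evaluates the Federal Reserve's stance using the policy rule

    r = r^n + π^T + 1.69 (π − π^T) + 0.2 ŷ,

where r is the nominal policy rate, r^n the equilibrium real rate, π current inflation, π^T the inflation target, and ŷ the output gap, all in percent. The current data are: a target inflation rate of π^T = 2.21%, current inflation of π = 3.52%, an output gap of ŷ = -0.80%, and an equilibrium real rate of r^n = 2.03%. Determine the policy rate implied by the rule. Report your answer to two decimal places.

r = 2.03 + 2.21 + 1.69 × (3.52 − 2.21) + 0.2 × (-0.80)
   = 2.03 + 2.21 + 2.2139 − 0.16 = 6.29

6.29%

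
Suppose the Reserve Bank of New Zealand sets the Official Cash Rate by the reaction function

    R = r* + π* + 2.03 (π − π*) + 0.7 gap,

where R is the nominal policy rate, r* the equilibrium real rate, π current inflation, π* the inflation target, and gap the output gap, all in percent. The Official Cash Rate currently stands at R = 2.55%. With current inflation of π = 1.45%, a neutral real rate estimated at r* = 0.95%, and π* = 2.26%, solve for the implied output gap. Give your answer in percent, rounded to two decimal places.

0.7 gap = 2.55 − 0.95 − 2.26 − 2.03 × (1.45 − 2.26) = 0.9843
gap = 0.9843 / 0.7 = 1.41

1.41%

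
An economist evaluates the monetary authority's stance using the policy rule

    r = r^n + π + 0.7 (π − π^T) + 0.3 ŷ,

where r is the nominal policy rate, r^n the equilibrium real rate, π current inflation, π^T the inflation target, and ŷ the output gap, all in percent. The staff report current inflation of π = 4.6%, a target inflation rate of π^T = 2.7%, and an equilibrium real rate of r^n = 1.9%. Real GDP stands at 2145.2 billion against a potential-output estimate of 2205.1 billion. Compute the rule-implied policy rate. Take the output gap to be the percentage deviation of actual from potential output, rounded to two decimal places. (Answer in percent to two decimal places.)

Output gap = 100 × (2145.2 − 2205.1) / 2205.1 = -2.72%.
r = 1.90 + 4.60 + 0.7 × (4.60 − 2.70) + 0.3 × (-2.72)
   = 1.90 + 4.6 + 1.33 − 0.816 = 7.01

7.01%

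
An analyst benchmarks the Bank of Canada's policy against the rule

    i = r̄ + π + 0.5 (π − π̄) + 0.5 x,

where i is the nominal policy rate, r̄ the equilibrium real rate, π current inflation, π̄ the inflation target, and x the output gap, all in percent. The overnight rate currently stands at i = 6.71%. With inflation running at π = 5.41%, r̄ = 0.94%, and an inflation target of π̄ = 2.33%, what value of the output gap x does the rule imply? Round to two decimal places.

-2.36%

0.5 x = 6.71 − 0.94 − 5.41 − 0.5 × (5.41 − 2.33) = -1.18
x = -1.18 / 0.5 = -2.36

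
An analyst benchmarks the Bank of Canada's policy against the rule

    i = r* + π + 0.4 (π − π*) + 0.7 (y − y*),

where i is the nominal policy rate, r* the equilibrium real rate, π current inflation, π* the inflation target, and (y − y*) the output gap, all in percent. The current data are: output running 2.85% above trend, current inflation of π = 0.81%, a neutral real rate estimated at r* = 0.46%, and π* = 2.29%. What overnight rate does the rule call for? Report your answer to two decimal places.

Output 2.85% above potential → (y − y*) = 2.85.
i = 0.46 + 0.81 + 0.4 × (0.81 − 2.29) + 0.7 × 2.85
   = 0.46 + 0.81 − 0.592 + 1.995 = 2.67

2.67%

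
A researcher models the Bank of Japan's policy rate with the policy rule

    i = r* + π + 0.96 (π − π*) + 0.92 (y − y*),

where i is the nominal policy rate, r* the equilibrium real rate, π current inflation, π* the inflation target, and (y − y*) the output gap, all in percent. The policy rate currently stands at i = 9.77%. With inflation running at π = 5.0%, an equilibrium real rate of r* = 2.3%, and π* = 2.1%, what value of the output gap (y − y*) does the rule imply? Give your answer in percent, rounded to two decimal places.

0.92 (y − y*) = 9.77 − 2.3 − 5.0 − 0.96 × (5.0 − 2.1) = -0.314
(y − y*) = -0.314 / 0.92 = -0.34

-0.34%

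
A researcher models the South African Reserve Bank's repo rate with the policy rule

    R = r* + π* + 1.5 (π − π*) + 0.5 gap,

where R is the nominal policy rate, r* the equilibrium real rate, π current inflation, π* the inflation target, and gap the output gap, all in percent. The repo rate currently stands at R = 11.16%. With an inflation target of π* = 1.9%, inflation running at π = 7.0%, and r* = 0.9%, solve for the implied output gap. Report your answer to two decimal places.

0.5 gap = 11.16 − 0.9 − 1.9 − 1.5 × (7.0 − 1.9) = 0.71
gap = 0.71 / 0.5 = 1.42

1.42%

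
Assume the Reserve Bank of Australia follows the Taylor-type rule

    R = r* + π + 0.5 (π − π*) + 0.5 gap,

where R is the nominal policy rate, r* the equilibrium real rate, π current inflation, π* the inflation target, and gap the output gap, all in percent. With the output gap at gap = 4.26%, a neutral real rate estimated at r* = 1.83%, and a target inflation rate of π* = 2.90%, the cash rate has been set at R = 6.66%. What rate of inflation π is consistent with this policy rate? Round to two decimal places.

2.77%

Collecting π: R = r* + (1 + 0.5) π − 0.5 π* + 0.5 gap
1.5 π = 6.66 − 1.83 + 0.5 × 2.90 − 0.5 × 4.26 = 4.15
π = 4.15 / 1.5 = 2.77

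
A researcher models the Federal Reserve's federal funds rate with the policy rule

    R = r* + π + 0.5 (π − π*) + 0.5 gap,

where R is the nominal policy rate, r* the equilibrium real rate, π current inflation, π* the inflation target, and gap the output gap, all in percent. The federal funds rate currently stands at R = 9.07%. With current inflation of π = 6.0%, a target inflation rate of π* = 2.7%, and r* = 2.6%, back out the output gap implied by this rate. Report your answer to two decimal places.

-2.36%

0.5 gap = 9.07 − 2.6 − 6.0 − 0.5 × (6.0 − 2.7) = -1.18
gap = -1.18 / 0.5 = -2.36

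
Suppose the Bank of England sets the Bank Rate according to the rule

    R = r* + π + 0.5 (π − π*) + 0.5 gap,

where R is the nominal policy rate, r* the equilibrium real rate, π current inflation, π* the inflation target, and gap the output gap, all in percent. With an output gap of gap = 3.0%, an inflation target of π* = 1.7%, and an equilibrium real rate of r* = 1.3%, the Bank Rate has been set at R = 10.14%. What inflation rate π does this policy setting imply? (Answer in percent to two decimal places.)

Collecting π: R = r* + (1 + 0.5) π − 0.5 π* + 0.5 gap
1.5 π = 10.14 − 1.3 + 0.5 × 1.7 − 0.5 × 3.0 = 8.19
π = 8.19 / 1.5 = 5.46

5.46%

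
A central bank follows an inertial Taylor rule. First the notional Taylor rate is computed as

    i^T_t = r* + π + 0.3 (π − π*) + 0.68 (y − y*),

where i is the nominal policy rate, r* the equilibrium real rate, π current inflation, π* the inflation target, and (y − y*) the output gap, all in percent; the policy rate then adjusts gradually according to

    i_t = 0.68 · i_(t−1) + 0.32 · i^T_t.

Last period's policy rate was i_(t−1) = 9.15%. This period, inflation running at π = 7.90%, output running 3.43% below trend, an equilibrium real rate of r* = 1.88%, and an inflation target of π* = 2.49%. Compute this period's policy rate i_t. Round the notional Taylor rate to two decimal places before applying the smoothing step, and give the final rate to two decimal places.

Output 3.43% below potential → (y − y*) = -3.43.
i^T_t = 1.88 + 7.90 + 0.3 × (7.90 − 2.49) + 0.68 × (-3.43)
   = 1.88 + 7.9 + 1.623 − 2.3324 = 9.07
i_t = 0.68 × 9.15 + 0.32 × 9.07 = 6.222 + 2.9024 = 9.12

9.12%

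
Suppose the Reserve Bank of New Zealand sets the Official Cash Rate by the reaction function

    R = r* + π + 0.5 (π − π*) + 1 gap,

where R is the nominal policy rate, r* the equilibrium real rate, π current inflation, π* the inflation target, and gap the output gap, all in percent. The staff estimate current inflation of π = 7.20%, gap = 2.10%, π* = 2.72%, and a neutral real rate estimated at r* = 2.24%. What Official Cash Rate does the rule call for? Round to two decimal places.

13.78%

R = 2.24 + 7.20 + 0.5 × (7.20 − 2.72) + 1 × 2.10
   = 2.24 + 7.2 + 2.24 + 2.1 = 13.78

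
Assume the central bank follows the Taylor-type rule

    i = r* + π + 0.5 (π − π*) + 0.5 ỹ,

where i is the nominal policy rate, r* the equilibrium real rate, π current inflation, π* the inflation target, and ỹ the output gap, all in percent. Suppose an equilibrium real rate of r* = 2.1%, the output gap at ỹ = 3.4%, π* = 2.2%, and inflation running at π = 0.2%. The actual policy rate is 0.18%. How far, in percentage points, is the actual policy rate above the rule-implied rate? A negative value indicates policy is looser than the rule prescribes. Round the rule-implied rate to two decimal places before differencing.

-2.82 pp

i = 2.1 + 0.2 + 0.5 × (0.2 − 2.2) + 0.5 × 3.4
   = 2.1 + 0.2 − 1 + 1.7 = 3.00
Deviation = 0.18 − 3.00 = -2.82 pp.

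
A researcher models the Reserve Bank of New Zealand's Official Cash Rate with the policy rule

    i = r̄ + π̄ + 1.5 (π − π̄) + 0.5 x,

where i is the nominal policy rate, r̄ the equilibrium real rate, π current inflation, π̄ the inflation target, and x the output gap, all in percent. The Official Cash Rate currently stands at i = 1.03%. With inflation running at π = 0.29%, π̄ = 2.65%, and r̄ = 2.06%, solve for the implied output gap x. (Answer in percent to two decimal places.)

-0.28%

0.5 x = 1.03 − 2.06 − 2.65 − 1.5 × (0.29 − 2.65) = -0.14
x = -0.14 / 0.5 = -0.28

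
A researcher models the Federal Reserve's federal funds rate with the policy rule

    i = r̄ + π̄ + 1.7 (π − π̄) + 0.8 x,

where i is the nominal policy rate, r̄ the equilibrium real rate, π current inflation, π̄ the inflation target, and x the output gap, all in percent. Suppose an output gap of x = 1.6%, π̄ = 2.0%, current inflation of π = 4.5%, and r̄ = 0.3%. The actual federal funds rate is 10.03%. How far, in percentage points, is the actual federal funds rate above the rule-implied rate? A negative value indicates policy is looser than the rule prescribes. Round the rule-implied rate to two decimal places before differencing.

i = 0.3 + 2.0 + 1.7 × (4.5 − 2.0) + 0.8 × 1.6
   = 0.3 + 2 + 4.25 + 1.28 = 7.83
Deviation = 10.03 − 7.83 = 2.20 pp.

2.20 pp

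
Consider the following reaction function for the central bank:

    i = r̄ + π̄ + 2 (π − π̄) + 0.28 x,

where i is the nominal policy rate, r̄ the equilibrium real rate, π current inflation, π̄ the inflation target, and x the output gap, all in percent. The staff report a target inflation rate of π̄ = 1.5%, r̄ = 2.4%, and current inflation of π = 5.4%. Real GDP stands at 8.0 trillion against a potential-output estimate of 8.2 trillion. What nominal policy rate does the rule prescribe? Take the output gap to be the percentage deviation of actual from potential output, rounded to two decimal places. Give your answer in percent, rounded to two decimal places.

11.02%

Output gap = 100 × (8.0 − 8.2) / 8.2 = -2.44%.
i = 2.40 + 1.50 + 2 × (5.40 − 1.50) + 0.28 × (-2.44)
   = 2.40 + 1.5 + 7.8 − 0.6832 = 11.02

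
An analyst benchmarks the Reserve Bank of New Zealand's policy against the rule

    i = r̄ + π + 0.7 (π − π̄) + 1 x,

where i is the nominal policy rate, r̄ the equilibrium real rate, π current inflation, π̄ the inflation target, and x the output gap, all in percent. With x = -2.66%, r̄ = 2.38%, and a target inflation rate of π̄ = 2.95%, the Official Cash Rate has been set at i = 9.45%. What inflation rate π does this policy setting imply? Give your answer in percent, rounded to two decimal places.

6.94%

Collecting π: i = r̄ + (1 + 0.7) π − 0.7 π̄ + 1 x
1.7 π = 9.45 − 2.38 + 0.7 × 2.95 − 1 × (-2.66) = 11.795
π = 11.795 / 1.7 = 6.94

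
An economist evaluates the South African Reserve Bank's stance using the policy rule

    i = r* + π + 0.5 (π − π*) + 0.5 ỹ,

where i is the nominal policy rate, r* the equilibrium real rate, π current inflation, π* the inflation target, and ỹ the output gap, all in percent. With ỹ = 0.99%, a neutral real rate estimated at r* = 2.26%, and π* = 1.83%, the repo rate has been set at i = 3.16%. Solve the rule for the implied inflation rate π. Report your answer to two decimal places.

Collecting π: i = r* + (1 + 0.5) π − 0.5 π* + 0.5 ỹ
1.5 π = 3.16 − 2.26 + 0.5 × 1.83 − 0.5 × 0.99 = 1.32
π = 1.32 / 1.5 = 0.88

0.88%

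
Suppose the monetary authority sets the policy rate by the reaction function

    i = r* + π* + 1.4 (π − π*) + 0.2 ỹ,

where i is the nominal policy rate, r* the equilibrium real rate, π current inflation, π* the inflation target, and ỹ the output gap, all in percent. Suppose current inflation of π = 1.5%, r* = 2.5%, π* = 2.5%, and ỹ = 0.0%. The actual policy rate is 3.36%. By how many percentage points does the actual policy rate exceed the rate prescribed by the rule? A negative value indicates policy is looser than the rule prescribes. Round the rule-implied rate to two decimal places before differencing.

i = 2.5 + 2.5 + 1.4 × (1.5 − 2.5) + 0.2 × 0.0
   = 2.5 + 2.5 − 1.4 + 0 = 3.60
Deviation = 3.36 − 3.60 = -0.24 pp.

-0.24 pp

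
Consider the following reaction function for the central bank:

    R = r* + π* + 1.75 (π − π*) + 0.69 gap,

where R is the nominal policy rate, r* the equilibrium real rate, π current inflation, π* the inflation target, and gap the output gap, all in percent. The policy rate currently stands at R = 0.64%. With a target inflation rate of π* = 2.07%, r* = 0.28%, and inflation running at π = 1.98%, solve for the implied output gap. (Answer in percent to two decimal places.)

0.69 gap = 0.64 − 0.28 − 2.07 − 1.75 × (1.98 − 2.07) = -1.5525
gap = -1.5525 / 0.69 = -2.25

-2.25%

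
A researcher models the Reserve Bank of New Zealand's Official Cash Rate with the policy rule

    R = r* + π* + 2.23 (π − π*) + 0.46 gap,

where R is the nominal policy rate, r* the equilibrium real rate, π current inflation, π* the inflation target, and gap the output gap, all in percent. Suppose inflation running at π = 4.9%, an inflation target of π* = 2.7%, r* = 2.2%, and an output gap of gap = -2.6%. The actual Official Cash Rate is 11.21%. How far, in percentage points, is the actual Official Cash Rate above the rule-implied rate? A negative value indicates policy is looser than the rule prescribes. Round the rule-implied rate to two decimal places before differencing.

R = 2.2 + 2.7 + 2.23 × (4.9 − 2.7) + 0.46 × (-2.6)
   = 2.2 + 2.7 + 4.906 − 1.196 = 8.61
Deviation = 11.21 − 8.61 = 2.60 pp.

2.60 pp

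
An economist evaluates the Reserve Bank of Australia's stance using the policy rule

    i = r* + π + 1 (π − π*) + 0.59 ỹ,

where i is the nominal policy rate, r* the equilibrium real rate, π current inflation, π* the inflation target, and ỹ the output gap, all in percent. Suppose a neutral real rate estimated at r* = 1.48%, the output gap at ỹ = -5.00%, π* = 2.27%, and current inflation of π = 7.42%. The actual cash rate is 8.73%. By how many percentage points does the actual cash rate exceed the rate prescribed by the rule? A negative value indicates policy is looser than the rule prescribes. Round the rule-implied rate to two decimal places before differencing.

-2.37 pp

i = 1.48 + 7.42 + 1 × (7.42 − 2.27) + 0.59 × (-5.00)
   = 1.48 + 7.42 + 5.15 − 2.95 = 11.10
Deviation = 8.73 − 11.10 = -2.37 pp.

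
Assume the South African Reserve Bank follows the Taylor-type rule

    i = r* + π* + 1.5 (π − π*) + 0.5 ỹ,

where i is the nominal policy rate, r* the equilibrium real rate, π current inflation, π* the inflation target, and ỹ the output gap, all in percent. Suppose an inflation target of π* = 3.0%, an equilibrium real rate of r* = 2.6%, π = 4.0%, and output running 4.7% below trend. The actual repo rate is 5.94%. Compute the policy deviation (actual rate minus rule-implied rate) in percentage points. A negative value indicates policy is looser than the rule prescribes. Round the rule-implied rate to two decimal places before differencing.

1.19 pp

Output 4.7% below potential → ỹ = -4.7.
i = 2.6 + 3.0 + 1.5 × (4.0 − 3.0) + 0.5 × (-4.7)
   = 2.6 + 3 + 1.5 − 2.35 = 4.75
Deviation = 5.94 − 4.75 = 1.19 pp.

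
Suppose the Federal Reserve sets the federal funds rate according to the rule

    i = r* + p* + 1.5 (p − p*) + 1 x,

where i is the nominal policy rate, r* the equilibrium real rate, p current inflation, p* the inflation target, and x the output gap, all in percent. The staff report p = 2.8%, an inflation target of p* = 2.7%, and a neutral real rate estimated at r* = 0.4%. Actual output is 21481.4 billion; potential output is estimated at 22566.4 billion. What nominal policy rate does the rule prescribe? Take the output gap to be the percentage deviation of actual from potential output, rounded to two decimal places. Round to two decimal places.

-1.56%

Output gap = 100 × (21481.4 − 22566.4) / 22566.4 = -4.81%.
i = 0.40 + 2.70 + 1.5 × (2.80 − 2.70) + 1 × (-4.81)
   = 0.40 + 2.7 + 0.15 − 4.81 = -1.56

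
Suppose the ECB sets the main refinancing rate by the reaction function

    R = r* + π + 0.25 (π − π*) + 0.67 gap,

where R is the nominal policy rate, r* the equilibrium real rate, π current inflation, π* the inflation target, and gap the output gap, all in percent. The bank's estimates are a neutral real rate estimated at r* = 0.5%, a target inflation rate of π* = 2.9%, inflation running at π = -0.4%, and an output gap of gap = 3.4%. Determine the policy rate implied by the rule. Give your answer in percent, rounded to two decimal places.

1.55%

R = 0.5 + (-0.4) + 0.25 × (-0.4 − 2.9) + 0.67 × 3.4
   = 0.5 − 0.4 − 0.825 + 2.278 = 1.55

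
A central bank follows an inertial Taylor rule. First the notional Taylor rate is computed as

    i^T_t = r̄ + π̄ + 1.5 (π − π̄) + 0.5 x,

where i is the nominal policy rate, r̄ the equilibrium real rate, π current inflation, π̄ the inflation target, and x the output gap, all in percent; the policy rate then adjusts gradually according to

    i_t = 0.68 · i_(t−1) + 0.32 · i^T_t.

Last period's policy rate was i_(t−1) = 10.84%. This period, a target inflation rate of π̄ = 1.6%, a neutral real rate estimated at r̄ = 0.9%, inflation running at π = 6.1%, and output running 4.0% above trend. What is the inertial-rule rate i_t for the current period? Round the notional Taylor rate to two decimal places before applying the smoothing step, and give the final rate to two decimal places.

Output 4.0% above potential → x = 4.0.
i^T_t = 0.9 + 1.6 + 1.5 × (6.1 − 1.6) + 0.5 × 4.0
   = 0.9 + 1.6 + 6.75 + 2 = 11.25
i_t = 0.68 × 10.84 + 0.32 × 11.25 = 7.3712 + 3.6 = 10.97

10.97%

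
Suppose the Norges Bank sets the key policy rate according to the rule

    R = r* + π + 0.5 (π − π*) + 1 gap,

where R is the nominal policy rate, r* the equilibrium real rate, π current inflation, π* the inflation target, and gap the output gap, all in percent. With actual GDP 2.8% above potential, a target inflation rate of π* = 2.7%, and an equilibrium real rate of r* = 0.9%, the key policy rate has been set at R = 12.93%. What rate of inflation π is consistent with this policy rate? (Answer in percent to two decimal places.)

7.05%

Output 2.8% above potential → gap = 2.8.
Collecting π: R = r* + (1 + 0.5) π − 0.5 π* + 1 gap
1.5 π = 12.93 − 0.9 + 0.5 × 2.7 − 1 × 2.8 = 10.58
π = 10.58 / 1.5 = 7.05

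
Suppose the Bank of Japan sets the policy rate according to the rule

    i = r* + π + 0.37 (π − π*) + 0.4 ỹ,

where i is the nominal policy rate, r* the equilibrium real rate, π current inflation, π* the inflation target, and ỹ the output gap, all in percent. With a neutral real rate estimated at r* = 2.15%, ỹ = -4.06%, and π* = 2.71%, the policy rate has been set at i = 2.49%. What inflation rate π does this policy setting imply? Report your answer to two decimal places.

2.17%

Collecting π: i = r* + (1 + 0.37) π − 0.37 π* + 0.4 ỹ
1.37 π = 2.49 − 2.15 + 0.37 × 2.71 − 0.4 × (-4.06) = 2.9667
π = 2.9667 / 1.37 = 2.17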